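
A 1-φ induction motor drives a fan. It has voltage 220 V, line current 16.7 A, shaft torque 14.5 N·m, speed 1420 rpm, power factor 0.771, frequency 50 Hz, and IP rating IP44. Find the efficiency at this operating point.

76.1 %

ω = 2π × 1420/60 = 148.7 rad/s; P_out = τω = 14.5 × 148.7 = 2156 W
P_in = V·I·cosφ = 220 × 16.7 × 0.771 = 2833 W
η = P_out / P_in = 2156 / 2833 = 0.761 = 76.1%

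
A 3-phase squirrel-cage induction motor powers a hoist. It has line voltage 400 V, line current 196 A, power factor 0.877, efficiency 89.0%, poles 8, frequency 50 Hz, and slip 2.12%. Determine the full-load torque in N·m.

1380 N·m

P_in = √3·V·I·cosφ = 1.732 × 400 × 196 × 0.877 = 119087 W
P_out = η·P_in = 0.89 × 119087 = 105987 W
n_s = 120×50/8 = 750 rpm; n = 750×(1−0.0212) = 734 rpm
ω = 2π×734/60 = 76.86 rad/s
τ = P_out/ω = 105987/76.86 = 1380 N·m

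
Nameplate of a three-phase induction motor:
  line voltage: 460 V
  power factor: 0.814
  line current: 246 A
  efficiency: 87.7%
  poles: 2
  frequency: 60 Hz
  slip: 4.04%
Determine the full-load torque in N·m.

387 N·m

P_in = √3·V·I·cosφ = 1.732 × 460 × 246 × 0.814 = 159538 W
P_out = η·P_in = 0.877 × 159538 = 139915 W
n_s = 120×60/2 = 3600 rpm; n = 3600×(1−0.0404) = 3455 rpm
ω = 2π×3455/60 = 361.8 rad/s
τ = P_out/ω = 139915/361.8 = 387 N·m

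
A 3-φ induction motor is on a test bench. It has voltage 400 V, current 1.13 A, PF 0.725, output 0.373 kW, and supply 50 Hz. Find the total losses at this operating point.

195 W

P_in = √3·V·I·cosφ = 1.732×400×1.13×0.725 = 568 W
P_out = 373 W
Losses = P_in − P_out = 568 − 373 = 195 W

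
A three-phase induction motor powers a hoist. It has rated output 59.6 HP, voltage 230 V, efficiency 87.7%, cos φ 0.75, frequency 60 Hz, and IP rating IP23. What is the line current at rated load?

P_out = 59.6 × 746 = 44462 W
P_in = P_out / η = 44462 / 0.877 = 50698 W
I_L = P_in / (√3·V_L·cosφ) = 50698 / (1.732 × 230 × 0.75) = 170 A

170 A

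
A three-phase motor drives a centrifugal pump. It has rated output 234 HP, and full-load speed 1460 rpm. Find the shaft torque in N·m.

1140 N·m

P_out = 234 × 746 = 174564 W
ω = 2π × 1460/60 = 152.9 rad/s
τ = P_out/ω = 174564/152.9 = 1140 N·m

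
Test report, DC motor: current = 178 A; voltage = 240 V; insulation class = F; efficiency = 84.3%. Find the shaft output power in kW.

P_in = V·I = 240 × 178 = 42720 W
P_out = η·P_in = 0.843 × 42720 = 36013 W

36 kW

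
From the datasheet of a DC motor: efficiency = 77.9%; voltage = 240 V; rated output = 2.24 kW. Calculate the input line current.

P_out = 2.24 kW = 2240 W
P_in = P_out / η = 2240 / 0.779 = 2875 W
I = P_in / V = 2875 / 240 = 12 A

12 A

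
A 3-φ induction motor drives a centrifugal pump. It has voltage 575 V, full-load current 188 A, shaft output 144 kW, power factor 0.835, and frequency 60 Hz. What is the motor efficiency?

P_out = 144 kW = 144000 W
P_in = √3·V_L·I_L·cosφ = 1.732 × 575 × 188 × 0.835 = 156336 W
η = P_out / P_in = 144000 / 156336 = 0.921 = 92.1%

92.1 %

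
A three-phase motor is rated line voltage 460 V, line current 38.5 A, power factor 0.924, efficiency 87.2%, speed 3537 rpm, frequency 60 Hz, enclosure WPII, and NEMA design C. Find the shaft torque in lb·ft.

49.2 lb·ft

P_in = √3·V·I·cosφ = 1.732 × 460 × 38.5 × 0.924 = 28343 W
P_out = η·P_in = 0.872 × 28343 = 24715 W
n = 3537 rpm
ω = 2π×3537/60 = 370.4 rad/s
τ = P_out/ω = 24715/370.4 = 66.73 N·m
In lb·ft: 66.73/1.356 = 49.2 lb·ft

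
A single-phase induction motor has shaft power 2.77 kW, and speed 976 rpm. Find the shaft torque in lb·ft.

20 lb·ft

ω = 2π × 976/60 = 102.2 rad/s
τ = P/ω = 2770/102.2 = 27.1 N·m
In lb·ft: 27.1/1.356 = 20 lb·ft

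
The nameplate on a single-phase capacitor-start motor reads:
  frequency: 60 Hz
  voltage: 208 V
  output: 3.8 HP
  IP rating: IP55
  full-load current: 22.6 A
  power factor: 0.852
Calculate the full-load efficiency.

P_out = 3.8 × 746 = 2835 W
P_in = V·I·cosφ = 208 × 22.6 × 0.852 = 4005 W
η = P_out / P_in = 2835 / 4005 = 0.708 = 70.8%

70.8 %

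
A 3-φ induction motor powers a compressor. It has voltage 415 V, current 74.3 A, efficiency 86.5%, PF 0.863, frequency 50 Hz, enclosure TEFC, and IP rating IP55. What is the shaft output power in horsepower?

53.4 HP

P_in = √3·V·I·cosφ = 1.732 × 415 × 74.3 × 0.863 = 46089 W
P_out = η·P_in = 0.865 × 46089 = 39867 W
= 39867/746 = 53.4 HP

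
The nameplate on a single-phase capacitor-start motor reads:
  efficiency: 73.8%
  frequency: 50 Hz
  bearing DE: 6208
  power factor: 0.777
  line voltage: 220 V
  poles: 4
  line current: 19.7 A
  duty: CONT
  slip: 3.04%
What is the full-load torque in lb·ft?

12 lb·ft

P_in = V·I·cosφ = 220 × 19.7 × 0.777 = 3368 W
P_out = η·P_in = 0.738 × 3368 = 2486 W
n_s = 120×50/4 = 1500 rpm; n = 1500×(1−0.0304) = 1454 rpm
ω = 2π×1454/60 = 152.3 rad/s
τ = P_out/ω = 2486/152.3 = 16.32 N·m
In lb·ft: 16.32/1.356 = 12 lb·ft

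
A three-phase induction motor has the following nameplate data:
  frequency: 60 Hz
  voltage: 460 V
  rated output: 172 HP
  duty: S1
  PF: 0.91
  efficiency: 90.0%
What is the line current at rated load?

197 A

P_out = 172 × 746 = 128312 W
P_in = P_out / η = 128312 / 0.900 = 142569 W
I_L = P_in / (√3·V_L·cosφ) = 142569 / (1.732 × 460 × 0.91) = 197 A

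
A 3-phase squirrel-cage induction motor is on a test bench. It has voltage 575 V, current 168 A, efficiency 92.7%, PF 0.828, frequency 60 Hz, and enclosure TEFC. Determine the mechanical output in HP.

P_in = √3·V·I·cosφ = 1.732 × 575 × 168 × 0.828 = 138534 W
P_out = η·P_in = 0.927 × 138534 = 128421 W
= 128421/746 = 172 HP

172 HP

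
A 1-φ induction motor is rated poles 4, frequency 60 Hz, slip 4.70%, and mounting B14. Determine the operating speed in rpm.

n_s = 120f/p = 120×60/4 = 1800 rpm
n = n_s(1 − s) = 1800 × (1 − 0.047) = 1715 rpm

1715 rpm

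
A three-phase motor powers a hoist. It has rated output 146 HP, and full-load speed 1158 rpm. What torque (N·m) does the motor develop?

P_out = 146 × 746 = 108916 W
ω = 2π × 1158/60 = 121.3 rad/s
τ = P_out/ω = 108916/121.3 = 898 N·m

898 N·m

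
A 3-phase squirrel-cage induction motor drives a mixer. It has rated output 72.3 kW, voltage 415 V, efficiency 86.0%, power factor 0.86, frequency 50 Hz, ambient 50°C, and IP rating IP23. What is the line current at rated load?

136 A

P_out = 72.3 kW = 72300 W
P_in = P_out / η = 72300 / 0.860 = 84070 W
I_L = P_in / (√3·V_L·cosφ) = 84070 / (1.732 × 415 × 0.86) = 136 A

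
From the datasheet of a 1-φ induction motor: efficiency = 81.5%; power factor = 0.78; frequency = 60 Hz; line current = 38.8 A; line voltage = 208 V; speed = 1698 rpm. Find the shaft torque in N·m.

28.9 N·m

P_in = V·I·cosφ = 208 × 38.8 × 0.78 = 6295 W
P_out = η·P_in = 0.815 × 6295 = 5130 W
n = 1698 rpm
ω = 2π×1698/60 = 177.8 rad/s
τ = P_out/ω = 5130/177.8 = 28.9 N·m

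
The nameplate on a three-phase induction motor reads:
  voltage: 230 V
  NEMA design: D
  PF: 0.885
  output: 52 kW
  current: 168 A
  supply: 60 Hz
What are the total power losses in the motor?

7230 W

P_in = √3·V·I·cosφ = 1.732×230×168×0.885 = 59228 W
P_out = 52000 W
Losses = P_in − P_out = 59228 − 52000 = 7228 W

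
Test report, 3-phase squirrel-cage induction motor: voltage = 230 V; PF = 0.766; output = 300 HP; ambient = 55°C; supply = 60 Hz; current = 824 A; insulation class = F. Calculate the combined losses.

P_in = √3·V·I·cosφ = 1.732×230×824×0.766 = 251438 W
P_out = 300×746 = 223800 W
Losses = P_in − P_out = 251438 − 223800 = 27638 W

27600 W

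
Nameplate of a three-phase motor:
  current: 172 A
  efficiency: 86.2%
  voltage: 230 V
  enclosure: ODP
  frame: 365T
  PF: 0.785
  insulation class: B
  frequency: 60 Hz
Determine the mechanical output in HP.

P_in = √3·V·I·cosφ = 1.732 × 230 × 172 × 0.785 = 53787 W
P_out = η·P_in = 0.862 × 53787 = 46364 W
= 46364/746 = 62.2 HP

62.2 HP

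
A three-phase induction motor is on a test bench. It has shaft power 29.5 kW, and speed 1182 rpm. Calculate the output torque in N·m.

ω = 2π × 1182/60 = 123.8 rad/s
τ = P/ω = 29500/123.8 = 238 N·m

238 N·m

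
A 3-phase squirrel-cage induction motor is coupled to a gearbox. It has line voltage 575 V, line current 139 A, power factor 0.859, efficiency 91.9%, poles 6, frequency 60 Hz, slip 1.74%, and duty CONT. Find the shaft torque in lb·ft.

653 lb·ft

P_in = √3·V·I·cosφ = 1.732 × 575 × 139 × 0.859 = 118911 W
P_out = η·P_in = 0.919 × 118911 = 109279 W
n_s = 120×60/6 = 1200 rpm; n = 1200×(1−0.0174) = 1179 rpm
ω = 2π×1179/60 = 123.5 rad/s
τ = P_out/ω = 109279/123.5 = 884.9 N·m
In lb·ft: 884.9/1.356 = 653 lb·ft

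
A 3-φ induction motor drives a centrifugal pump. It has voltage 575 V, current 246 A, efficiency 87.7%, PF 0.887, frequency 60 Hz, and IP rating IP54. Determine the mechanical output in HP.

P_in = √3·V·I·cosφ = 1.732 × 575 × 246 × 0.887 = 217307 W
P_out = η·P_in = 0.877 × 217307 = 190578 W
= 190578/746 = 255 HP

255 HP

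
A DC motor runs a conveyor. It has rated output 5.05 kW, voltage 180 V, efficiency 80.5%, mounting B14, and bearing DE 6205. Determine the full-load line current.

34.9 A

P_out = 5.05 kW = 5050 W
P_in = P_out / η = 5050 / 0.805 = 6273 W
I = P_in / V = 6273 / 180 = 34.9 A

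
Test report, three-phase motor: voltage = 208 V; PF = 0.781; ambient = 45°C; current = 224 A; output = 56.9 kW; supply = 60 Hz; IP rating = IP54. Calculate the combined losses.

P_in = √3·V·I·cosφ = 1.732×208×224×0.781 = 63025 W
P_out = 56900 W
Losses = P_in − P_out = 63025 − 56900 = 6125 W

6.13 kW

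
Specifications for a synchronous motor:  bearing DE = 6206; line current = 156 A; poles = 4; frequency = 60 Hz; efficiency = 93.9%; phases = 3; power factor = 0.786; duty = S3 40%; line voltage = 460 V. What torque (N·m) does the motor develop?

487 N·m

P_in = √3·V·I·cosφ = 1.732 × 460 × 156 × 0.786 = 97691 W
P_out = η·P_in = 0.939 × 97691 = 91732 W
n = n_s = 120×60/4 = 1800 rpm (synchronous)
ω = 2π×1800/60 = 188.5 rad/s
τ = P_out/ω = 91732/188.5 = 487 N·m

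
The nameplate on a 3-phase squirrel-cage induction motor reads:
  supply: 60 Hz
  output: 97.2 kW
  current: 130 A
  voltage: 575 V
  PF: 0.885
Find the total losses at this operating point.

P_in = √3·V·I·cosφ = 1.732×575×130×0.885 = 114578 W
P_out = 97200 W
Losses = P_in − P_out = 114578 − 97200 = 17378 W

17.4 kW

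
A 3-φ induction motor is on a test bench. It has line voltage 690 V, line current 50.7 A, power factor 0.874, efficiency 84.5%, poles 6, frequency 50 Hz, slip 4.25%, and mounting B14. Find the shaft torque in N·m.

446 N·m

P_in = √3·V·I·cosφ = 1.732 × 690 × 50.7 × 0.874 = 52956 W
P_out = η·P_in = 0.845 × 52956 = 44748 W
n_s = 120×50/6 = 1000 rpm; n = 1000×(1−0.0425) = 958 rpm
ω = 2π×958/60 = 100.3 rad/s
τ = P_out/ω = 44748/100.3 = 446 N·m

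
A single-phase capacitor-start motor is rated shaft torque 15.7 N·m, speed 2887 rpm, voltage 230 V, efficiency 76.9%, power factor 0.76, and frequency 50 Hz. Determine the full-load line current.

35.3 A

ω = 2π×2887/60 = 302.3 rad/s; P_out = τω = 15.7 × 302.3 = 4746 W
P_in = P_out / η = 4746 / 0.769 = 6172 W
I = P_in / (V·cosφ) = 6172 / (230 × 0.76) = 35.3 A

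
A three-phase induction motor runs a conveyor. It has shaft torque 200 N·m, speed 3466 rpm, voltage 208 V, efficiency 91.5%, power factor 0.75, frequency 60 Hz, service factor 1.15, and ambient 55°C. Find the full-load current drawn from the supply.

ω = 2π×3466/60 = 363 rad/s; P_out = τω = 200 × 363 = 72600 W
P_in = P_out / η = 72600 / 0.915 = 79344 W
I_L = P_in / (√3·V_L·cosφ) = 79344 / (1.732 × 208 × 0.75) = 294 A

294 A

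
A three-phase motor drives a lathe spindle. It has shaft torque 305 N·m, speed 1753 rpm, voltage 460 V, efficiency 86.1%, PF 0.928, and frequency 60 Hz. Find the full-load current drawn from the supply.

88 A

ω = 2π×1753/60 = 183.6 rad/s; P_out = τω = 305 × 183.6 = 55998 W
P_in = P_out / η = 55998 / 0.861 = 65038 W
I_L = P_in / (√3·V_L·cosφ) = 65038 / (1.732 × 460 × 0.928) = 88 A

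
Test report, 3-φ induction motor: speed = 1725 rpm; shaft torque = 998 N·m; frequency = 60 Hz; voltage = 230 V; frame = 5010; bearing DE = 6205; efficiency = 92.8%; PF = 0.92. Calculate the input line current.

530 A

ω = 2π×1725/60 = 180.6 rad/s; P_out = τω = 998 × 180.6 = 180239 W
P_in = P_out / η = 180239 / 0.928 = 194223 W
I_L = P_in / (√3·V_L·cosφ) = 194223 / (1.732 × 230 × 0.92) = 530 A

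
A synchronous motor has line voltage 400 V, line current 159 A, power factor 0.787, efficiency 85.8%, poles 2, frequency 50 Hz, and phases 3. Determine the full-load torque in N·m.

P_in = √3·V·I·cosφ = 1.732 × 400 × 159 × 0.787 = 86692 W
P_out = η·P_in = 0.858 × 86692 = 74382 W
n = n_s = 120×50/2 = 3000 rpm (synchronous)
ω = 2π×3000/60 = 314.2 rad/s
τ = P_out/ω = 74382/314.2 = 237 N·m

237 N·m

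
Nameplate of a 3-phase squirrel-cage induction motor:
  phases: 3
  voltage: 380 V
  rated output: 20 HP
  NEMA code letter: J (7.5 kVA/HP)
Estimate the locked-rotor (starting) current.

228 A

S_LR = 7.5 × 20 = 150 kVA
I_LR = S_LR/(√3·V_L) = 150000/(1.732×380) = 228 A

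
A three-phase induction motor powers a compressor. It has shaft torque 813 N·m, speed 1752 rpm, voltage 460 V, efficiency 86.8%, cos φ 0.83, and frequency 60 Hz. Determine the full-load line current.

260 A

ω = 2π×1752/60 = 183.5 rad/s; P_out = τω = 813 × 183.5 = 149186 W
P_in = P_out / η = 149186 / 0.868 = 171873 W
I_L = P_in / (√3·V_L·cosφ) = 171873 / (1.732 × 460 × 0.83) = 260 A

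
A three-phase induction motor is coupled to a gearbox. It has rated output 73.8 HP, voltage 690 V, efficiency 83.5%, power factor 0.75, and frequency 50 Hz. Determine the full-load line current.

P_out = 73.8 × 746 = 55055 W
P_in = P_out / η = 55055 / 0.835 = 65934 W
I_L = P_in / (√3·V_L·cosφ) = 65934 / (1.732 × 690 × 0.75) = 73.6 A

73.6 A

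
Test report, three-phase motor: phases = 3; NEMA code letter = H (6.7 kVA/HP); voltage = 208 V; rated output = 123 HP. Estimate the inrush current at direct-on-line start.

S_LR = 6.7 × 123 = 824.1 kVA
I_LR = S_LR/(√3·V_L) = 824100/(1.732×208) = 2290 A

2290 A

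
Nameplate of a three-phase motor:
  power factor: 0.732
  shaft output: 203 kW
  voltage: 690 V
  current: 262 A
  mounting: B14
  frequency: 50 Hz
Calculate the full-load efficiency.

P_out = 203 kW = 203000 W
P_in = √3·V_L·I_L·cosφ = 1.732 × 690 × 262 × 0.732 = 229197 W
η = P_out / P_in = 203000 / 229197 = 0.886 = 88.6%

88.6 %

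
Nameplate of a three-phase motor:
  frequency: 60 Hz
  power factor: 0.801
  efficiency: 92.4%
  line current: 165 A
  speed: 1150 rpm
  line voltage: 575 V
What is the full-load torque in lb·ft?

745 lb·ft

P_in = √3·V·I·cosφ = 1.732 × 575 × 165 × 0.801 = 131623 W
P_out = η·P_in = 0.924 × 131623 = 121620 W
n = 1150 rpm
ω = 2π×1150/60 = 120.4 rad/s
τ = P_out/ω = 121620/120.4 = 1010 N·m
In lb·ft: 1010/1.356 = 745 lb·ft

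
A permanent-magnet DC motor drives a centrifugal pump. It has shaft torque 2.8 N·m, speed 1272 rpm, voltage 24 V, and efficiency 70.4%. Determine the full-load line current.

22.1 A

ω = 2π×1272/60 = 133.2 rad/s; P_out = τω = 2.8 × 133.2 = 373 W
P_in = P_out / η = 373 / 0.704 = 530 W
I = P_in / V = 530 / 24 = 22.1 A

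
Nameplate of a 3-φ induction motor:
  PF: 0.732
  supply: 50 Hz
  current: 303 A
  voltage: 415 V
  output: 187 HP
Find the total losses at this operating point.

19.9 kW

P_in = √3·V·I·cosφ = 1.732×415×303×0.732 = 159423 W
P_out = 187×746 = 139502 W
Losses = P_in − P_out = 159423 − 139502 = 19921 W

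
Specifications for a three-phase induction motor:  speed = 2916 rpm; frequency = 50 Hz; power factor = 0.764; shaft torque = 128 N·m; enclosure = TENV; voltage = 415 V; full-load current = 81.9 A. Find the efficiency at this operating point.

86.9 %

ω = 2π × 2916/60 = 305.4 rad/s; P_out = τω = 128 × 305.4 = 39091 W
P_in = √3·V_L·I_L·cosφ = 1.732 × 415 × 81.9 × 0.764 = 44975 W
η = P_out / P_in = 39091 / 44975 = 0.869 = 86.9%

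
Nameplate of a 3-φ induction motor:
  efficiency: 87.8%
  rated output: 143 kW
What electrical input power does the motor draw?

P_out = 143000 W
P_in = P_out/η = 143000/0.878 = 162870 W = 163 kW

163 kW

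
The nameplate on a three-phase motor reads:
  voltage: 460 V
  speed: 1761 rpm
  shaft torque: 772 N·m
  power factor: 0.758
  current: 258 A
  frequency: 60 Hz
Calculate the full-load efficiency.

91.4 %

ω = 2π × 1761/60 = 184.4 rad/s; P_out = τω = 772 × 184.4 = 142357 W
P_in = √3·V_L·I_L·cosφ = 1.732 × 460 × 258 × 0.758 = 155810 W
η = P_out / P_in = 142357 / 155810 = 0.914 = 91.4%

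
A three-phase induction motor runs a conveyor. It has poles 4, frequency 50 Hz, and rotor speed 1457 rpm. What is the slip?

2.87 %

n_s = 120f/p = 120×50/4 = 1500 rpm
s = (n_s − n)/n_s = (1500 − 1457)/1500 = 0.0287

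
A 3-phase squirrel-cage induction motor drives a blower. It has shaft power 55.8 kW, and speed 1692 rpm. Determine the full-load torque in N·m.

ω = 2π × 1692/60 = 177.2 rad/s
τ = P/ω = 55800/177.2 = 315 N·m

315 N·m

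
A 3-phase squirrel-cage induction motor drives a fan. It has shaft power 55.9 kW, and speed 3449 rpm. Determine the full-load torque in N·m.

ω = 2π × 3449/60 = 361.2 rad/s
τ = P/ω = 55900/361.2 = 155 N·m

155 N·m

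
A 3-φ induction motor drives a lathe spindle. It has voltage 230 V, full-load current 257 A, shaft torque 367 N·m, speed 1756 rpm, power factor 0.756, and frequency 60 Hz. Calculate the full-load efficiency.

87.2 %

ω = 2π × 1756/60 = 183.9 rad/s; P_out = τω = 367 × 183.9 = 67491 W
P_in = √3·V_L·I_L·cosφ = 1.732 × 230 × 257 × 0.756 = 77398 W
η = P_out / P_in = 67491 / 77398 = 0.872 = 87.2%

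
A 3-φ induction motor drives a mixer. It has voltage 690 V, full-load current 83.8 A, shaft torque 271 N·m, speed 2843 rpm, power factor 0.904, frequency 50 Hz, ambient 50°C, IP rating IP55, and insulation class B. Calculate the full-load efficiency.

ω = 2π × 2843/60 = 297.7 rad/s; P_out = τω = 271 × 297.7 = 80677 W
P_in = √3·V_L·I_L·cosφ = 1.732 × 690 × 83.8 × 0.904 = 90534 W
η = P_out / P_in = 80677 / 90534 = 0.891 = 89.1%

89.1 %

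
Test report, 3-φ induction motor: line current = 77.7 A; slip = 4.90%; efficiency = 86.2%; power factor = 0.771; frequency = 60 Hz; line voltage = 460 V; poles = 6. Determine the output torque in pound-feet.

P_in = √3·V·I·cosφ = 1.732 × 460 × 77.7 × 0.771 = 47729 W
P_out = η·P_in = 0.862 × 47729 = 41142 W
n_s = 120×60/6 = 1200 rpm; n = 1200×(1−0.049) = 1141 rpm
ω = 2π×1141/60 = 119.5 rad/s
τ = P_out/ω = 41142/119.5 = 344.3 N·m
In lb·ft: 344.3/1.356 = 254 lb·ft

254 lb·ft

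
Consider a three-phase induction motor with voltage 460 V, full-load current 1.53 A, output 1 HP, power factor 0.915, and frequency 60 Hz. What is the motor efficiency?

66.9 %

P_out = 1 × 746 = 746 W
P_in = √3·V_L·I_L·cosφ = 1.732 × 460 × 1.53 × 0.915 = 1115 W
η = P_out / P_in = 746 / 1115 = 0.669 = 66.9%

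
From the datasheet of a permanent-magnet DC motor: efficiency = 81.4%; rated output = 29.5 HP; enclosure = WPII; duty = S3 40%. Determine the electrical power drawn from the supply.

P_out = 29.5 × 746 = 22007 W
P_in = P_out/η = 22007/0.814 = 27036 W = 27 kW

27 kW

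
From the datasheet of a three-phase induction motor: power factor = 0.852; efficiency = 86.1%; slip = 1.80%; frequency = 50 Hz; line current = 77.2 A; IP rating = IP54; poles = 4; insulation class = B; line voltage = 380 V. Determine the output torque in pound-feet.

178 lb·ft

P_in = √3·V·I·cosφ = 1.732 × 380 × 77.2 × 0.852 = 43290 W
P_out = η·P_in = 0.861 × 43290 = 37273 W
n_s = 120×50/4 = 1500 rpm; n = 1500×(1−0.018) = 1473 rpm
ω = 2π×1473/60 = 154.3 rad/s
τ = P_out/ω = 37273/154.3 = 241.6 N·m
In lb·ft: 241.6/1.356 = 178 lb·ft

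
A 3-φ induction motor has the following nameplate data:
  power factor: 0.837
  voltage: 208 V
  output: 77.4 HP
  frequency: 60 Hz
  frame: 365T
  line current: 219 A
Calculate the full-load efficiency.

87.4 %

P_out = 77.4 × 746 = 57740 W
P_in = √3·V_L·I_L·cosφ = 1.732 × 208 × 219 × 0.837 = 66036 W
η = P_out / P_in = 57740 / 66036 = 0.874 = 87.4%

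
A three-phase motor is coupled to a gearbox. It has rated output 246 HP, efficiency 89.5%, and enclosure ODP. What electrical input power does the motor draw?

P_out = 246 × 746 = 183516 W
P_in = P_out/η = 183516/0.895 = 205046 W = 205 kW

205 kW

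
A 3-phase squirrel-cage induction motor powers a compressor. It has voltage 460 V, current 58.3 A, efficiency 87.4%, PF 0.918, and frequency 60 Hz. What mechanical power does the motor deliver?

37.3 kW

P_in = √3·V·I·cosφ = 1.732 × 460 × 58.3 × 0.918 = 42640 W
P_out = η·P_in = 0.874 × 42640 = 37267 W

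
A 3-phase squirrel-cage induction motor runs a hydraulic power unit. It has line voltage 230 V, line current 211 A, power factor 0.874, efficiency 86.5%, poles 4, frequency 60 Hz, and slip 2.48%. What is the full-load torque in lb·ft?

P_in = √3·V·I·cosφ = 1.732 × 230 × 211 × 0.874 = 73463 W
P_out = η·P_in = 0.865 × 73463 = 63545 W
n_s = 120×60/4 = 1800 rpm; n = 1800×(1−0.0248) = 1755 rpm
ω = 2π×1755/60 = 183.8 rad/s
τ = P_out/ω = 63545/183.8 = 345.7 N·m
In lb·ft: 345.7/1.356 = 255 lb·ft

255 lb·ft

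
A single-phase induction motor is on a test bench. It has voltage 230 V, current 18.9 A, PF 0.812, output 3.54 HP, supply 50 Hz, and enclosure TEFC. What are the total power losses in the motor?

889 W

P_in = V·I·cosφ = 230×18.9×0.812 = 3530 W
P_out = 3.54×746 = 2641 W
Losses = P_in − P_out = 3530 − 2641 = 889 W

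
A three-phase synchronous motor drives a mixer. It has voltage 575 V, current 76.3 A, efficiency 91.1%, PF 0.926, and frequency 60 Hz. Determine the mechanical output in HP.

85.9 HP

P_in = √3·V·I·cosφ = 1.732 × 575 × 76.3 × 0.926 = 70364 W
P_out = η·P_in = 0.911 × 70364 = 64102 W
= 64102/746 = 85.9 HP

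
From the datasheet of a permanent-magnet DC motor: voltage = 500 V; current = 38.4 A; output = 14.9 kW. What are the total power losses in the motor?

P_in = V·I = 500×38.4 = 19200 W
P_out = 14900 W
Losses = P_in − P_out = 19200 − 14900 = 4300 W

4300 W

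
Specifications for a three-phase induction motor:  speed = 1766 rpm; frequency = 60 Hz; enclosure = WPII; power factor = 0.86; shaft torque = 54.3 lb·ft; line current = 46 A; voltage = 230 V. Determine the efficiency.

τ = 54.3 lb·ft × 1.356 = 73.63 N·m
ω = 2π × 1766/60 = 184.9 rad/s; P_out = τω = 73.63 × 184.9 = 13614 W
P_in = √3·V_L·I_L·cosφ = 1.732 × 230 × 46 × 0.86 = 15759 W
η = P_out / P_in = 13614 / 15759 = 0.864 = 86.4%

86.4 %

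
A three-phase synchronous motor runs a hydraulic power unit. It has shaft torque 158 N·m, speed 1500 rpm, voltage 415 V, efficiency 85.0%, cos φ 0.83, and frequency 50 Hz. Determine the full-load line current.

48.9 A

ω = 2π×1500/60 = 157.1 rad/s; P_out = τω = 158 × 157.1 = 24822 W
P_in = P_out / η = 24822 / 0.850 = 29202 W
I_L = P_in / (√3·V_L·cosφ) = 29202 / (1.732 × 415 × 0.83) = 48.9 A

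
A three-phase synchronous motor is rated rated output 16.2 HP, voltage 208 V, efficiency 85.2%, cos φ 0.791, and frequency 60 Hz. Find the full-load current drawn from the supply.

49.8 A

P_out = 16.2 × 746 = 12085 W
P_in = P_out / η = 12085 / 0.852 = 14184 W
I_L = P_in / (√3·V_L·cosφ) = 14184 / (1.732 × 208 × 0.791) = 49.8 A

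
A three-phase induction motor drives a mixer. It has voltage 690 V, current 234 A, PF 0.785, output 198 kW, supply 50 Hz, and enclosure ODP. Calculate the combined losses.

21.5 kW

P_in = √3·V·I·cosφ = 1.732×690×234×0.785 = 219524 W
P_out = 198000 W
Losses = P_in − P_out = 219524 − 198000 = 21524 W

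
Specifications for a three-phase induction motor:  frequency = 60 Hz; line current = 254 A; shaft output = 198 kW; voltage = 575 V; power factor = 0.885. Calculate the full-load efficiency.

P_out = 198 kW = 198000 W
P_in = √3·V_L·I_L·cosφ = 1.732 × 575 × 254 × 0.885 = 223868 W
η = P_out / P_in = 198000 / 223868 = 0.884 = 88.4%

88.4 %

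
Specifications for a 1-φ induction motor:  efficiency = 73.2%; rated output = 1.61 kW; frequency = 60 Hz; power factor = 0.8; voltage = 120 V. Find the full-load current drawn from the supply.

22.9 A

P_out = 1.61 kW = 1610 W
P_in = P_out / η = 1610 / 0.732 = 2199 W
I = P_in / (V·cosφ) = 2199 / (120 × 0.8) = 22.9 A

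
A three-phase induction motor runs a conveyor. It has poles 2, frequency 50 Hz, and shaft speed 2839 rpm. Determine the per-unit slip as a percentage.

5.4 %

n_s = 120f/p = 120×50/2 = 3000 rpm
s = (n_s − n)/n_s = (3000 − 2839)/3000 = 0.0537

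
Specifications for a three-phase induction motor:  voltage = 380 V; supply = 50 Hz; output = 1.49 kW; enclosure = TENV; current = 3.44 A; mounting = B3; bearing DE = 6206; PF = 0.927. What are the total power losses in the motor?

609 W

P_in = √3·V·I·cosφ = 1.732×380×3.44×0.927 = 2099 W
P_out = 1490 W
Losses = P_in − P_out = 2099 − 1490 = 609 W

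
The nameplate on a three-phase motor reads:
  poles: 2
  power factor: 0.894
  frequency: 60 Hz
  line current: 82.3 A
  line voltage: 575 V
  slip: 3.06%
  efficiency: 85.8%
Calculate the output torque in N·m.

P_in = √3·V·I·cosφ = 1.732 × 575 × 82.3 × 0.894 = 73275 W
P_out = η·P_in = 0.858 × 73275 = 62870 W
n_s = 120×60/2 = 3600 rpm; n = 3600×(1−0.0306) = 3490 rpm
ω = 2π×3490/60 = 365.5 rad/s
τ = P_out/ω = 62870/365.5 = 172 N·m

172 N·m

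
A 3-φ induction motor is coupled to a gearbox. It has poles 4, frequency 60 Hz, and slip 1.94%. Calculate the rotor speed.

n_s = 120f/p = 120×60/4 = 1800 rpm
n = n_s(1 − s) = 1800 × (1 − 0.0194) = 1765 rpm

1765 rpm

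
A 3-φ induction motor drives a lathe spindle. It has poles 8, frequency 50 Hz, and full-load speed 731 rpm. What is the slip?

2.5 %

n_s = 120f/p = 120×50/8 = 750 rpm
s = (n_s − n)/n_s = (750 − 731)/750 = 0.0253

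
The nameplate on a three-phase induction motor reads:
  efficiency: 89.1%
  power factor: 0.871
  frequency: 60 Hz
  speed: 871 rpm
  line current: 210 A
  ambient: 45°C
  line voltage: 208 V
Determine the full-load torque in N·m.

644 N·m

P_in = √3·V·I·cosφ = 1.732 × 208 × 210 × 0.871 = 65894 W
P_out = η·P_in = 0.891 × 65894 = 58712 W
n = 871 rpm
ω = 2π×871/60 = 91.21 rad/s
τ = P_out/ω = 58712/91.21 = 644 N·m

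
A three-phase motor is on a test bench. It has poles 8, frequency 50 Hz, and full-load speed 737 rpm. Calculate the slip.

n_s = 120f/p = 120×50/8 = 750 rpm
s = (n_s − n)/n_s = (750 − 737)/750 = 0.0173

1.7 %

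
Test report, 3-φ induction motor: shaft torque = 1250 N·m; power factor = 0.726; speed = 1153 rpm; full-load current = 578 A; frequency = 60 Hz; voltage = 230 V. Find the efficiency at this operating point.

90.3 %

ω = 2π × 1153/60 = 120.7 rad/s; P_out = τω = 1250 × 120.7 = 150875 W
P_in = √3·V_L·I_L·cosφ = 1.732 × 230 × 578 × 0.726 = 167163 W
η = P_out / P_in = 150875 / 167163 = 0.903 = 90.3%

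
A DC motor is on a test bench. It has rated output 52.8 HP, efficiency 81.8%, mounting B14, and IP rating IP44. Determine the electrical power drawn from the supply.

P_out = 52.8 × 746 = 39389 W
P_in = P_out/η = 39389/0.818 = 48153 W = 48.2 kW

48.2 kW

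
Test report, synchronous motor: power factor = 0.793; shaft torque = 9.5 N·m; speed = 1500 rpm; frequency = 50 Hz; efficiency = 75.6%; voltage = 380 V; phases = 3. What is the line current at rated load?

3.78 A

ω = 2π×1500/60 = 157.1 rad/s; P_out = τω = 9.5 × 157.1 = 1492 W
P_in = P_out / η = 1492 / 0.756 = 1974 W
I_L = P_in / (√3·V_L·cosφ) = 1974 / (1.732 × 380 × 0.793) = 3.78 A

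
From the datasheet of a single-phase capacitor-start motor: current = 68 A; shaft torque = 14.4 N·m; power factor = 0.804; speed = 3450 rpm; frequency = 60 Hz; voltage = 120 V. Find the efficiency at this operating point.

79.3 %

ω = 2π × 3450/60 = 361.3 rad/s; P_out = τω = 14.4 × 361.3 = 5203 W
P_in = V·I·cosφ = 120 × 68 × 0.804 = 6561 W
η = P_out / P_in = 5203 / 6561 = 0.793 = 79.3%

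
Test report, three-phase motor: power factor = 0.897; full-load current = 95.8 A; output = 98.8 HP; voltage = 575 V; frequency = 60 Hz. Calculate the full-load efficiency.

P_out = 98.8 × 746 = 73705 W
P_in = √3·V_L·I_L·cosφ = 1.732 × 575 × 95.8 × 0.897 = 85580 W
η = P_out / P_in = 73705 / 85580 = 0.861 = 86.1%

86.1 %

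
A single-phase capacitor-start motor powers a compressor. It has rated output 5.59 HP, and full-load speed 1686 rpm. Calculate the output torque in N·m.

P_out = 5.59 × 746 = 4170 W
ω = 2π × 1686/60 = 176.6 rad/s
τ = P_out/ω = 4170/176.6 = 23.6 N·m

23.6 N·m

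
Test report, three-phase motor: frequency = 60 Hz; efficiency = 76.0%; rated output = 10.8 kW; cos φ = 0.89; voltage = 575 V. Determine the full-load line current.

P_out = 10.8 kW = 10800 W
P_in = P_out / η = 10800 / 0.760 = 14211 W
I_L = P_in / (√3·V_L·cosφ) = 14211 / (1.732 × 575 × 0.89) = 16 A

16 A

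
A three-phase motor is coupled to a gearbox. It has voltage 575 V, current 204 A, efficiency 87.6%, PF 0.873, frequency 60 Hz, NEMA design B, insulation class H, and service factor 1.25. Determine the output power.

P_in = √3·V·I·cosφ = 1.732 × 575 × 204 × 0.873 = 177362 W
P_out = η·P_in = 0.876 × 177362 = 155369 W

155 kW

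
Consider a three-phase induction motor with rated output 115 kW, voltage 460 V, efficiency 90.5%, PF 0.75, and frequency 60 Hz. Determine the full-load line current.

P_out = 115 kW = 115000 W
P_in = P_out / η = 115000 / 0.905 = 127072 W
I_L = P_in / (√3·V_L·cosφ) = 127072 / (1.732 × 460 × 0.75) = 213 A

213 A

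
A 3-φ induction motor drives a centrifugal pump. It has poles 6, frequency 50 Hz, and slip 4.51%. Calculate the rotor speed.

n_s = 120f/p = 120×50/6 = 1000 rpm
n = n_s(1 − s) = 1000 × (1 − 0.0451) = 955 rpm

955 rpm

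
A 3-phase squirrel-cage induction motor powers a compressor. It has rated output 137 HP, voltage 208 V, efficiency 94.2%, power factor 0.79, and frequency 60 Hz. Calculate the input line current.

P_out = 137 × 746 = 102202 W
P_in = P_out / η = 102202 / 0.942 = 108495 W
I_L = P_in / (√3·V_L·cosφ) = 108495 / (1.732 × 208 × 0.79) = 381 A

381 A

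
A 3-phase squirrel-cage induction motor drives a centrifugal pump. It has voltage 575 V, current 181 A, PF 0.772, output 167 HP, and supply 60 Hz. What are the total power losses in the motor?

14.6 kW

P_in = √3·V·I·cosφ = 1.732×575×181×0.772 = 139159 W
P_out = 167×746 = 124582 W
Losses = P_in − P_out = 139159 − 124582 = 14577 W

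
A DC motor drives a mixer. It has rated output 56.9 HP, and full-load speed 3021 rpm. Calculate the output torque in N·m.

134 N·m

P_out = 56.9 × 746 = 42447 W
ω = 2π × 3021/60 = 316.4 rad/s
τ = P_out/ω = 42447/316.4 = 134 N·m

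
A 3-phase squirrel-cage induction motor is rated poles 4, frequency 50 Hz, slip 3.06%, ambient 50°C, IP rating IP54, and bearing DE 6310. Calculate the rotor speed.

n_s = 120f/p = 120×50/4 = 1500 rpm
n = n_s(1 − s) = 1500 × (1 − 0.0306) = 1454 rpm

1454 rpm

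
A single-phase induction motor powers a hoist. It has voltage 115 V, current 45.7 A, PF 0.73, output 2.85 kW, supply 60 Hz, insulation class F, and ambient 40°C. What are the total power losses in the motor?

987 W

P_in = V·I·cosφ = 115×45.7×0.73 = 3837 W
P_out = 2850 W
Losses = P_in − P_out = 3837 − 2850 = 987 W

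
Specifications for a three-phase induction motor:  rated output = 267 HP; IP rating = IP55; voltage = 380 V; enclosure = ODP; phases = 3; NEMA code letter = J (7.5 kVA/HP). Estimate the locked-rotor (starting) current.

3040 A

S_LR = 7.5 × 267 = 2002.5 kVA
I_LR = S_LR/(√3·V_L) = 2002500/(1.732×380) = 3040 A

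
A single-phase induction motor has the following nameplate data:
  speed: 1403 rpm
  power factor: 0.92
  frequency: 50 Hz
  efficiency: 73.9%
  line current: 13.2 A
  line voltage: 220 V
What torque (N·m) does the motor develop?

P_in = V·I·cosφ = 220 × 13.2 × 0.92 = 2672 W
P_out = η·P_in = 0.739 × 2672 = 1975 W
n = 1403 rpm
ω = 2π×1403/60 = 146.9 rad/s
τ = P_out/ω = 1975/146.9 = 13.4 N·m

13.4 N·m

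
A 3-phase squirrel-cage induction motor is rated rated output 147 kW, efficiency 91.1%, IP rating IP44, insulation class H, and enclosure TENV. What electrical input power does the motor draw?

161 kW

P_out = 147000 W
P_in = P_out/η = 147000/0.911 = 161361 W = 161 kW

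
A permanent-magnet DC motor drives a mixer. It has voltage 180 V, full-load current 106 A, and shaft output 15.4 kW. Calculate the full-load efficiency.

80.7 %

P_out = 15.4 kW = 15400 W
P_in = V·I = 180 × 106 = 19080 W
η = P_out / P_in = 15400 / 19080 = 0.807 = 80.7%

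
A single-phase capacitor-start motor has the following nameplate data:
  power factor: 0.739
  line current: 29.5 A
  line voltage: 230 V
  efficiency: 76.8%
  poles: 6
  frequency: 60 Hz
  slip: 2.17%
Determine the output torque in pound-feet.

23.1 lb·ft

P_in = V·I·cosφ = 230 × 29.5 × 0.739 = 5014 W
P_out = η·P_in = 0.768 × 5014 = 3851 W
n_s = 120×60/6 = 1200 rpm; n = 1200×(1−0.0217) = 1174 rpm
ω = 2π×1174/60 = 122.9 rad/s
τ = P_out/ω = 3851/122.9 = 31.33 N·m
In lb·ft: 31.33/1.356 = 23.1 lb·ft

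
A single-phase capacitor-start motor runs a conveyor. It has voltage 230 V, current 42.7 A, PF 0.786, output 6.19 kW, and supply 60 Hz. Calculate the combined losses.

1530 W

P_in = V·I·cosφ = 230×42.7×0.786 = 7719 W
P_out = 6190 W
Losses = P_in − P_out = 7719 − 6190 = 1529 W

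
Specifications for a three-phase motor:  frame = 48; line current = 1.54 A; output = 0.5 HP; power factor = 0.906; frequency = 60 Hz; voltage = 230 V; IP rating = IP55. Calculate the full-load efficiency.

P_out = 0.5 × 746 = 373 W
P_in = √3·V_L·I_L·cosφ = 1.732 × 230 × 1.54 × 0.906 = 556 W
η = P_out / P_in = 373 / 556 = 0.671 = 67.1%

67.1 %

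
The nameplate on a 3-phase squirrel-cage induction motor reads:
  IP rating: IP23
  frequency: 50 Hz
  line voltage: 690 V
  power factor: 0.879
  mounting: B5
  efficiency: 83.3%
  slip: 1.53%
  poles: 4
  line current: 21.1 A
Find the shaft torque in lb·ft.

P_in = √3·V·I·cosφ = 1.732 × 690 × 21.1 × 0.879 = 22165 W
P_out = η·P_in = 0.833 × 22165 = 18463 W
n_s = 120×50/4 = 1500 rpm; n = 1500×(1−0.0153) = 1477 rpm
ω = 2π×1477/60 = 154.7 rad/s
τ = P_out/ω = 18463/154.7 = 119.3 N·m
In lb·ft: 119.3/1.356 = 88 lb·ft

88 lb·ft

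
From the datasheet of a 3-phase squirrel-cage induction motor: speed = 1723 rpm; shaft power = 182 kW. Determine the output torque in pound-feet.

744 lb·ft

ω = 2π × 1723/60 = 180.4 rad/s
τ = P/ω = 182000/180.4 = 1009 N·m
In lb·ft: 1009/1.356 = 744 lb·ft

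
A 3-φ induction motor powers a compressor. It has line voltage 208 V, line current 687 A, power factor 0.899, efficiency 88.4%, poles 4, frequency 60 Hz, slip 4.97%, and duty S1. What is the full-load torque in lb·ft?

810 lb·ft

P_in = √3·V·I·cosφ = 1.732 × 208 × 687 × 0.899 = 222499 W
P_out = η·P_in = 0.884 × 222499 = 196689 W
n_s = 120×60/4 = 1800 rpm; n = 1800×(1−0.0497) = 1711 rpm
ω = 2π×1711/60 = 179.2 rad/s
τ = P_out/ω = 196689/179.2 = 1098 N·m
In lb·ft: 1098/1.356 = 810 lb·ft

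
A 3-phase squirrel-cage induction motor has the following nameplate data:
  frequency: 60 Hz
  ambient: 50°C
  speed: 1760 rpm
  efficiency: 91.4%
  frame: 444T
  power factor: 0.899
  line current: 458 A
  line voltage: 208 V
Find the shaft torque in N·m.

736 N·m

P_in = √3·V·I·cosφ = 1.732 × 208 × 458 × 0.899 = 148333 W
P_out = η·P_in = 0.914 × 148333 = 135576 W
n = 1760 rpm
ω = 2π×1760/60 = 184.3 rad/s
τ = P_out/ω = 135576/184.3 = 736 N·m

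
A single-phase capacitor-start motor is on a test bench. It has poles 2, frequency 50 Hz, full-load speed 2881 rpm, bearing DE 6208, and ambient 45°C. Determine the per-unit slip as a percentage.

3.97 %

n_s = 120f/p = 120×50/2 = 3000 rpm
s = (n_s − n)/n_s = (3000 − 2881)/3000 = 0.0397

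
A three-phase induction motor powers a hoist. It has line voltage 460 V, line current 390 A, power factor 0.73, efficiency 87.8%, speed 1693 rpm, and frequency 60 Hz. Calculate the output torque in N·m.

P_in = √3·V·I·cosφ = 1.732 × 460 × 390 × 0.73 = 226826 W
P_out = η·P_in = 0.878 × 226826 = 199153 W
n = 1693 rpm
ω = 2π×1693/60 = 177.3 rad/s
τ = P_out/ω = 199153/177.3 = 1120 N·m

1120 N·m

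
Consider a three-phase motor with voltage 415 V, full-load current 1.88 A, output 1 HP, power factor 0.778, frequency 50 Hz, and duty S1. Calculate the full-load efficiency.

P_out = 1 × 746 = 746 W
P_in = √3·V_L·I_L·cosφ = 1.732 × 415 × 1.88 × 0.778 = 1051 W
η = P_out / P_in = 746 / 1051 = 0.710 = 71.0%

71.0 %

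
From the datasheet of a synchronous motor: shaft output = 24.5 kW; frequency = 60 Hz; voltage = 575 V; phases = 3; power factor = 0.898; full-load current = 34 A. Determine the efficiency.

P_out = 24.5 kW = 24500 W
P_in = √3·V_L·I_L·cosφ = 1.732 × 575 × 34 × 0.898 = 30407 W
η = P_out / P_in = 24500 / 30407 = 0.806 = 80.6%

80.6 %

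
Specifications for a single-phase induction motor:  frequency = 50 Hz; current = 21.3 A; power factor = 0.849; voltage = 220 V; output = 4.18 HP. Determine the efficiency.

78.4 %

P_out = 4.18 × 746 = 3118 W
P_in = V·I·cosφ = 220 × 21.3 × 0.849 = 3978 W
η = P_out / P_in = 3118 / 3978 = 0.784 = 78.4%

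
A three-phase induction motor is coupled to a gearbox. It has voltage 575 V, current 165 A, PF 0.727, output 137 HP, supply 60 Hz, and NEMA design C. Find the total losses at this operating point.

P_in = √3·V·I·cosφ = 1.732×575×165×0.727 = 119463 W
P_out = 137×746 = 102202 W
Losses = P_in − P_out = 119463 − 102202 = 17261 W

17.3 kW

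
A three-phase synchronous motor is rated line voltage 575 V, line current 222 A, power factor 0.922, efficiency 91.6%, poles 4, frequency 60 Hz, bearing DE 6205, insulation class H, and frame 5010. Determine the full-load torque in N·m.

P_in = √3·V·I·cosφ = 1.732 × 575 × 222 × 0.922 = 203845 W
P_out = η·P_in = 0.916 × 203845 = 186722 W
n = n_s = 120×60/4 = 1800 rpm (synchronous)
ω = 2π×1800/60 = 188.5 rad/s
τ = P_out/ω = 186722/188.5 = 991 N·m

991 N·m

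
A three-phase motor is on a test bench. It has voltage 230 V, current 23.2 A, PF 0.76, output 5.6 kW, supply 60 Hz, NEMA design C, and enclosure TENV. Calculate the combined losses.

P_in = √3·V·I·cosφ = 1.732×230×23.2×0.76 = 7024 W
P_out = 5600 W
Losses = P_in − P_out = 7024 − 5600 = 1424 W

1420 W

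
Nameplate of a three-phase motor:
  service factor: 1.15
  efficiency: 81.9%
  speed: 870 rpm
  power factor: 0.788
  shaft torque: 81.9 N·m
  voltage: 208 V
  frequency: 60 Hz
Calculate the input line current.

ω = 2π×870/60 = 91.11 rad/s; P_out = τω = 81.9 × 91.11 = 7462 W
P_in = P_out / η = 7462 / 0.819 = 9111 W
I_L = P_in / (√3·V_L·cosφ) = 9111 / (1.732 × 208 × 0.788) = 32.1 A

32.1 A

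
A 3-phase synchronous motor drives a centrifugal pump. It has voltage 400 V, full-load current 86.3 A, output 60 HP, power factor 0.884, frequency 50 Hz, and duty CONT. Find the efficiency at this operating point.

84.7 %

P_out = 60 × 746 = 44760 W
P_in = √3·V_L·I_L·cosφ = 1.732 × 400 × 86.3 × 0.884 = 52853 W
η = P_out / P_in = 44760 / 52853 = 0.847 = 84.7%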